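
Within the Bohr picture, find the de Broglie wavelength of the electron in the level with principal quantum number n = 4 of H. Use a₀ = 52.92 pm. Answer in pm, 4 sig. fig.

The Bohr quantisation condition is nλ = 2πr_n.
r_n = n²a₀/Z = 846.7 pm
λ = 2πr_n/n = 2π·846.7/4 = 1330 pm

1330 pm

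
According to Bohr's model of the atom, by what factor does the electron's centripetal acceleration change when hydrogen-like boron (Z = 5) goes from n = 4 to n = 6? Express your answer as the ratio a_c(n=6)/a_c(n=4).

a_c ∝ Z^3 · n^-4; with Z fixed, a_c ∝ n^-4.
a_c(n=6)/a_c(n=4) = (6/4)^-4 = 16/81

16/81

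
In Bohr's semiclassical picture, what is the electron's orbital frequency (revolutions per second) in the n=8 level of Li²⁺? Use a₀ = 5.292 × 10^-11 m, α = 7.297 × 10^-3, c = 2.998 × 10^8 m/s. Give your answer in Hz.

r = n²a₀/Z = 1.129 × 10^-9 m, v = Zαc/n = 8.204 × 10^5 m/s
f = v/(2πr) = 1.157 × 10^14 Hz

1.157 × 10^14 Hz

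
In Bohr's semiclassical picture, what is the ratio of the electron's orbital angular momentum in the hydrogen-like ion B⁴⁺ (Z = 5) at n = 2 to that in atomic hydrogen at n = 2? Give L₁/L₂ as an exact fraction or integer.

L = nℏ is independent of Z.
L₁/L₂ = n₁/n₂ = 2/2 = 1

1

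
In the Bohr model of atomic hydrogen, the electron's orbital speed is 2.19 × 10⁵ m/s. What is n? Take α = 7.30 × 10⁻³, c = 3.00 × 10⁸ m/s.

10

v_n = Zαc/n ⇒ n = Zαc/v = 1 × 0.00730 × 3.00 × 10⁸ / 2.19 × 10⁵ ≈ 10.00
n = 10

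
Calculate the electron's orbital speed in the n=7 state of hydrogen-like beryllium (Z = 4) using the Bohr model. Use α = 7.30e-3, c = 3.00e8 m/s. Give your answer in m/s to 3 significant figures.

v_n = Zαc/n = 4 × 0.00730 × 3.00e8 / 7
    = 1.25e6 m/s

1.25e6 m/s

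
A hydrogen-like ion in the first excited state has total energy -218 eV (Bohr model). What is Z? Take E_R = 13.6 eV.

8

E_n = −E_R Z²/n² ⇒ Z² = −E_n n²/E_R = 218 × 2² / 13.6 ≈ 64.12
Z = 8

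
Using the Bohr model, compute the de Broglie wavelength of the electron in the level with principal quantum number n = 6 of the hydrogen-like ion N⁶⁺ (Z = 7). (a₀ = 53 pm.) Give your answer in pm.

290 pm

The Bohr quantisation condition is nλ = 2πr_n.
r_n = n²a₀/Z = 270 pm
λ = 2πr_n/n = 2π·270/6 = 290 pm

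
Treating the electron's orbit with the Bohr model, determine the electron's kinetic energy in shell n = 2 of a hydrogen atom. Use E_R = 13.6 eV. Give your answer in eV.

For a Coulomb orbit the virial theorem gives K = −E_n.
E_n = −E_R·Z²/n², so K = E_R·Z²/n² = 13.6 × 1²/2² = 3.40 eV

3.40 eV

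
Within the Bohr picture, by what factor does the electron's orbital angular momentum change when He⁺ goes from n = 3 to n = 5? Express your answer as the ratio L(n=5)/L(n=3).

L = nℏ depends only on n, so L ∝ n.
L(n=5)/L(n=3) = (5/3)^1 = 5/3

5/3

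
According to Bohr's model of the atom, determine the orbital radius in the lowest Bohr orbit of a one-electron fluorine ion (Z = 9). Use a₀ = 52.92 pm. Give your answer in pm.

r_n = n²a₀/Z = 1² × 52.92 / 9
    = 1 × 52.92 / 9 = 5.880 pm

5.880 pm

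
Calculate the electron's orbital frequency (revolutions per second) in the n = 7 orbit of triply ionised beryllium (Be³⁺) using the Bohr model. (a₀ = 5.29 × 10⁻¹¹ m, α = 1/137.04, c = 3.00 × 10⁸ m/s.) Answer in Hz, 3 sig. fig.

r = n²a₀/Z = 6.48 × 10⁻¹⁰ m, v = Zαc/n = 1.25 × 10⁶ m/s
f = v/(2πr) = 3.07 × 10¹⁴ Hz

3.07 × 10¹⁴ Hz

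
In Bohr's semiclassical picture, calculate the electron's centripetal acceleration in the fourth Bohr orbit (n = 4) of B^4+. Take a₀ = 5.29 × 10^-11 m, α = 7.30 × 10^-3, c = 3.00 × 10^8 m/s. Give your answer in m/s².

r = n²a₀/Z = 1.69 × 10^-10 m, v = Zαc/n = 2.74 × 10^6 m/s
a = v²/r = (2.74 × 10^6)² / 1.69 × 10^-10 = 4.43 × 10^22 m/s²

4.43 × 10^22 m/s²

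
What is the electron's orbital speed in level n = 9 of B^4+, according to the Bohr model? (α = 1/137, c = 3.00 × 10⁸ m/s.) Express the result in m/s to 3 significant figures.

1.22 × 10⁶ m/s

v_n = Zαc/n = 5 × 0.00730 × 3.00 × 10⁸ / 9
    = 1.22 × 10⁶ m/s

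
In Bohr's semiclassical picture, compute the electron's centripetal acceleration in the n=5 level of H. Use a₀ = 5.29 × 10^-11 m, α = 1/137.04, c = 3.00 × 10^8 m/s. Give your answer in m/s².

1.45 × 10^20 m/s²

r = n²a₀/Z = 1.32 × 10^-9 m, v = Zαc/n = 4.38 × 10^5 m/s
a = v²/r = (4.38 × 10^5)² / 1.32 × 10^-9 = 1.45 × 10^20 m/s²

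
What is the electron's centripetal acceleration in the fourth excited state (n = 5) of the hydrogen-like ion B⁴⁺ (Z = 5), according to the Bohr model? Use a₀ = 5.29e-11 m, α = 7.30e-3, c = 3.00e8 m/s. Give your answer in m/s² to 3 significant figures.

1.81e22 m/s²

r = n²a₀/Z = 2.64e-10 m, v = Zαc/n = 2.19e6 m/s
a = v²/r = (2.19e6)² / 2.64e-10 = 1.81e22 m/s²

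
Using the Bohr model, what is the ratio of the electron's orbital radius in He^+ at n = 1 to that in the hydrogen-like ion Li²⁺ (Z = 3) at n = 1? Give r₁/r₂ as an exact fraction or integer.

3/2

r ∝ Z^-1 · n^2
r₁/r₂ = (2/3)^-1 · (1/1)^2 = 3/2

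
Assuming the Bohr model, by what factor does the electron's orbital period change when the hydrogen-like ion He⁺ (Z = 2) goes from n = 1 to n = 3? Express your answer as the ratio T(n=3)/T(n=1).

T ∝ Z^-2 · n^3; with Z fixed, T ∝ n^3.
T(n=3)/T(n=1) = (3/1)^3 = 27

27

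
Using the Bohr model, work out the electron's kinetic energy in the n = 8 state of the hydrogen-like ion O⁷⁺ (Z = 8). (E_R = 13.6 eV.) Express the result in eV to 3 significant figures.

For a Coulomb orbit the virial theorem gives K = −E_n.
E_n = −E_R·Z²/n², so K = E_R·Z²/n² = 13.6 × 8²/8² = 13.6 eV

13.6 eV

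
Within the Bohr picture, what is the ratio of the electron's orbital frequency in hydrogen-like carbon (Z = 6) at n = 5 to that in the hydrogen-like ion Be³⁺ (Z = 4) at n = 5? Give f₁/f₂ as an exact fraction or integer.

9/4

f ∝ Z^2 · n^-3
f₁/f₂ = (6/4)^2 · (5/5)^-3 = 9/4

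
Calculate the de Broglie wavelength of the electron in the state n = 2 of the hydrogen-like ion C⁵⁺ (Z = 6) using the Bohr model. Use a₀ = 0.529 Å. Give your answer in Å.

The Bohr quantisation condition is nλ = 2πr_n.
r_n = n²a₀/Z = 0.353 Å
λ = 2πr_n/n = 2π·0.353/2 = 1.11 Å

1.11 Å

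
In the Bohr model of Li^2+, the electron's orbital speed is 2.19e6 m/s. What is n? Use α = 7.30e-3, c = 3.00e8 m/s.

3

v_n = Zαc/n ⇒ n = Zαc/v = 3 × 0.00730 × 3.00e8 / 2.19e6 ≈ 3.00
n = 3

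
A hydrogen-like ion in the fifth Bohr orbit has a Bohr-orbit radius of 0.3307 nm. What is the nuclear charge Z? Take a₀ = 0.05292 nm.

r_n = n²a₀/Z ⇒ Z = n²a₀/r = 5² × 0.05292 / 0.3307 ≈ 4.00
Z = 4

4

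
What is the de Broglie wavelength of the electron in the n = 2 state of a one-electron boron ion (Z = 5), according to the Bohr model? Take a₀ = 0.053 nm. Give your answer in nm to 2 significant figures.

0.13 nm

The Bohr quantisation condition is nλ = 2πr_n.
r_n = n²a₀/Z = 0.042 nm
λ = 2πr_n/n = 2π·0.042/2 = 0.13 nm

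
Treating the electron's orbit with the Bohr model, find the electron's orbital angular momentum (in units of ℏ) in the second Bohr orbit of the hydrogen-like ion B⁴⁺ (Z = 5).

2

L_n = nℏ, so L/ℏ = n = 2.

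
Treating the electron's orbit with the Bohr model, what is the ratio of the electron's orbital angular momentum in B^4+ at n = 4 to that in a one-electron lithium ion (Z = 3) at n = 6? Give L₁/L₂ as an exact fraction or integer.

2/3

L = nℏ is independent of Z.
L₁/L₂ = n₁/n₂ = 4/6 = 2/3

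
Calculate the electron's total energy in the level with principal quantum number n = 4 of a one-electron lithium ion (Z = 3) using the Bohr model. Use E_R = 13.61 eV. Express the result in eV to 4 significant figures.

E_n = −E_R·Z²/n² = −13.61 × 3²/4² = -7.656 eV

-7.656 eV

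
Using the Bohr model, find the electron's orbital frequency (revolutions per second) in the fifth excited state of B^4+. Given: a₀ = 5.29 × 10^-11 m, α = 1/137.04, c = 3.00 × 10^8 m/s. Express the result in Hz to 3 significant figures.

7.62 × 10^14 Hz

r = n²a₀/Z = 3.81 × 10^-10 m, v = Zαc/n = 1.82 × 10^6 m/s
f = v/(2πr) = 7.62 × 10^14 Hz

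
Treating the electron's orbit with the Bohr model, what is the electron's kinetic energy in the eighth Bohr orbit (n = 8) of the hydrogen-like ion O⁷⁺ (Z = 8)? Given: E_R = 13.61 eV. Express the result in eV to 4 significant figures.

13.61 eV

For a Coulomb orbit the virial theorem gives K = −E_n.
E_n = −E_R·Z²/n², so K = E_R·Z²/n² = 13.61 × 8²/8² = 13.61 eV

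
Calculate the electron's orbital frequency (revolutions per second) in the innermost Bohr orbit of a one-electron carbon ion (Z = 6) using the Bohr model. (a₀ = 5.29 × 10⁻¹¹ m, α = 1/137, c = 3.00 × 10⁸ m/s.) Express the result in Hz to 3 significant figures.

2.37 × 10¹⁷ Hz

r = n²a₀/Z = 8.82 × 10⁻¹² m, v = Zαc/n = 1.31 × 10⁷ m/s
f = v/(2πr) = 2.37 × 10¹⁷ Hz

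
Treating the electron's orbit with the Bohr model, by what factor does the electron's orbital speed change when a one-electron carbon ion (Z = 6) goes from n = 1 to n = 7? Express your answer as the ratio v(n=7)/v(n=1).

v ∝ Z^1 · n^-1; with Z fixed, v ∝ n^-1.
v(n=7)/v(n=1) = (7/1)^-1 = 1/7

1/7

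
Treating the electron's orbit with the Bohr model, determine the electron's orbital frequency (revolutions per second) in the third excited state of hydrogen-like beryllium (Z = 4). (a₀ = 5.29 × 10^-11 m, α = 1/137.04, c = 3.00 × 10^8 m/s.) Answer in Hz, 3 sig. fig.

1.65 × 10^15 Hz

r = n²a₀/Z = 2.12 × 10^-10 m, v = Zαc/n = 2.19 × 10^6 m/s
f = v/(2πr) = 1.65 × 10^15 Hz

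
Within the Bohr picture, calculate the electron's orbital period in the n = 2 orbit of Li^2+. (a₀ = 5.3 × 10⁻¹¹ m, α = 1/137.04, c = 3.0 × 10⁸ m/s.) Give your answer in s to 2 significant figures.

r = n²a₀/Z = 2²·5.3 × 10⁻¹¹/3 = 7.1 × 10⁻¹¹ m
v = Zαc/n = 3·0.0073·3.0 × 10⁸/2 = 3.3 × 10⁶ m/s
T = 2πr/v = 1.4 × 10⁻¹⁶ s

1.4 × 10⁻¹⁶ s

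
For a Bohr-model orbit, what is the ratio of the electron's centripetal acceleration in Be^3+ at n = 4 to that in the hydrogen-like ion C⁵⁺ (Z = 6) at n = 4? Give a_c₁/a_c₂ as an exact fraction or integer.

a_c ∝ Z^3 · n^-4
a_c₁/a_c₂ = (4/6)^3 · (4/4)^-4 = 8/27

8/27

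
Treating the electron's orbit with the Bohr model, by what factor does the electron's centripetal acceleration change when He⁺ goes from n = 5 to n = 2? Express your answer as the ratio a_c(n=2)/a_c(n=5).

a_c ∝ Z^3 · n^-4; with Z fixed, a_c ∝ n^-4.
a_c(n=2)/a_c(n=5) = (2/5)^-4 = 625/16

625/16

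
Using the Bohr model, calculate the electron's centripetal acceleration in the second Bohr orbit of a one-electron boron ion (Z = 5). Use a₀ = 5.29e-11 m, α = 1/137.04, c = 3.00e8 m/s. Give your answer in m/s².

r = n²a₀/Z = 4.23e-11 m, v = Zαc/n = 5.47e6 m/s
a = v²/r = (5.47e6)² / 4.23e-11 = 7.08e23 m/s²

7.08e23 m/s²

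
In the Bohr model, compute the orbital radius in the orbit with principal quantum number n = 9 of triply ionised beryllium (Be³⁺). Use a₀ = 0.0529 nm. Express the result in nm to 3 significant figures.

r_n = n²a₀/Z = 9² × 0.0529 / 4
    = 81 × 0.0529 / 4 = 1.07 nm

1.07 nm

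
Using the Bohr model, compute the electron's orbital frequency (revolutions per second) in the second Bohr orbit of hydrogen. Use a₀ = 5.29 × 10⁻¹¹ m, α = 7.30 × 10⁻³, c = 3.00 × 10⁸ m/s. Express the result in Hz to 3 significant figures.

r = n²a₀/Z = 2.12 × 10⁻¹⁰ m, v = Zαc/n = 1.09 × 10⁶ m/s
f = v/(2πr) = 8.24 × 10¹⁴ Hz

8.24 × 10¹⁴ Hz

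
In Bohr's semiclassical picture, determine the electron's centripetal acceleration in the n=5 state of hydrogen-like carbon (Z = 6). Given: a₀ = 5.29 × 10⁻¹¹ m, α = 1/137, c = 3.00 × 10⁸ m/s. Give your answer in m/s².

3.13 × 10²² m/s²

r = n²a₀/Z = 2.20 × 10⁻¹⁰ m, v = Zαc/n = 2.63 × 10⁶ m/s
a = v²/r = (2.63 × 10⁶)² / 2.20 × 10⁻¹⁰ = 3.13 × 10²² m/s²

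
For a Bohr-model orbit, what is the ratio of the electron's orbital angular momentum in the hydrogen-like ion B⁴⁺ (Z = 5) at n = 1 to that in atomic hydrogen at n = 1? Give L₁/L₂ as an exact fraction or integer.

L = nℏ is independent of Z.
L₁/L₂ = n₁/n₂ = 1/1 = 1

1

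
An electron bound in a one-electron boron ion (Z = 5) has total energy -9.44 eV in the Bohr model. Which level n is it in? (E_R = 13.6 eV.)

E_n = −E_R Z²/n² ⇒ n² = E_R Z²/(−E_n) = 13.6 × 5² / 9.44 ≈ 36.02
n = 6

6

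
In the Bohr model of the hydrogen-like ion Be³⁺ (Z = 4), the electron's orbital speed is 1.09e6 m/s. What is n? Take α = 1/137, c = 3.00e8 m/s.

8

v_n = Zαc/n ⇒ n = Zαc/v = 4 × 0.00730 × 3.00e8 / 1.09e6 ≈ 8.04
n = 8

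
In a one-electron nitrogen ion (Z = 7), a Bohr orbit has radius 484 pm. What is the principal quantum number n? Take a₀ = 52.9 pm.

r_n = n²a₀/Z ⇒ n² = rZ/a₀ = 484 × 7 / 52.9 ≈ 64.05
n = 8

8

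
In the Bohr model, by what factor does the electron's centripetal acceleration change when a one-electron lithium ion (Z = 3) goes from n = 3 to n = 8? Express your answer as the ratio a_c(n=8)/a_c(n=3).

81/4096

a_c ∝ Z^3 · n^-4; with Z fixed, a_c ∝ n^-4.
a_c(n=8)/a_c(n=3) = (8/3)^-4 = 81/4096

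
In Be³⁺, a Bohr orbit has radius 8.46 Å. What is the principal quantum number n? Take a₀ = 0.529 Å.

r_n = n²a₀/Z ⇒ n² = rZ/a₀ = 8.46 × 4 / 0.529 ≈ 63.97
n = 8

8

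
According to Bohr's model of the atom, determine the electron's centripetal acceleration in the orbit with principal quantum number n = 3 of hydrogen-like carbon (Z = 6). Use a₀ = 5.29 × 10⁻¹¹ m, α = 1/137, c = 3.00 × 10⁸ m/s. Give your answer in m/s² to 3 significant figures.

2.42 × 10²³ m/s²

r = n²a₀/Z = 7.94 × 10⁻¹¹ m, v = Zαc/n = 4.38 × 10⁶ m/s
a = v²/r = (4.38 × 10⁶)² / 7.94 × 10⁻¹¹ = 2.42 × 10²³ m/s²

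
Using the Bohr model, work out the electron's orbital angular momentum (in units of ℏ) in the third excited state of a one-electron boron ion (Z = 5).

4

L_n = nℏ, so L/ℏ = n = 4.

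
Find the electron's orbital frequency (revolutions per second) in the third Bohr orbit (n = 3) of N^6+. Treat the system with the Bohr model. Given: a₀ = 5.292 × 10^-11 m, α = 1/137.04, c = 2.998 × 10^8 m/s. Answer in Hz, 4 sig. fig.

1.194 × 10^16 Hz

r = n²a₀/Z = 6.804 × 10^-11 m, v = Zαc/n = 5.105 × 10^6 m/s
f = v/(2πr) = 1.194 × 10^16 Hz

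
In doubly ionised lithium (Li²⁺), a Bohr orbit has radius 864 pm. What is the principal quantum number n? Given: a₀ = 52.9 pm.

r_n = n²a₀/Z ⇒ n² = rZ/a₀ = 864 × 3 / 52.9 ≈ 49.00
n = 7

7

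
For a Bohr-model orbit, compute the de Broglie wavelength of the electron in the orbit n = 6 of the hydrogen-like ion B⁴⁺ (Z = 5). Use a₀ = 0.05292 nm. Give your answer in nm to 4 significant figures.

0.3990 nm

The Bohr quantisation condition is nλ = 2πr_n.
r_n = n²a₀/Z = 0.3810 nm
λ = 2πr_n/n = 2π·0.3810/6 = 0.3990 nm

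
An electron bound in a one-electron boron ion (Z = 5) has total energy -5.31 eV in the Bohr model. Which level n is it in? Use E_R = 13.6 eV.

E_n = −E_R Z²/n² ⇒ n² = E_R Z²/(−E_n) = 13.6 × 5² / 5.31 ≈ 64.03
n = 8

8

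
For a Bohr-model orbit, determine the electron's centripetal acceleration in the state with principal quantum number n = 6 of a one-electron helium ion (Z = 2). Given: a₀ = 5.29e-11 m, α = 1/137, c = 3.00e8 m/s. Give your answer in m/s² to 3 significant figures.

5.60e20 m/s²

r = n²a₀/Z = 9.52e-10 m, v = Zαc/n = 7.30e5 m/s
a = v²/r = (7.30e5)² / 9.52e-10 = 5.60e20 m/s²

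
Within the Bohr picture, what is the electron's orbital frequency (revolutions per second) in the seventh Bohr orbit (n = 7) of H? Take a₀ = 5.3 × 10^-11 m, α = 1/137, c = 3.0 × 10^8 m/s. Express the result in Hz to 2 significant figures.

r = n²a₀/Z = 2.6 × 10^-9 m, v = Zαc/n = 3.1 × 10^5 m/s
f = v/(2πr) = 1.9 × 10^13 Hz

1.9 × 10^13 Hz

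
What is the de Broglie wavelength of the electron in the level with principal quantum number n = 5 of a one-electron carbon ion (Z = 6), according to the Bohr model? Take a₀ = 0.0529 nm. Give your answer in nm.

The Bohr quantisation condition is nλ = 2πr_n.
r_n = n²a₀/Z = 0.220 nm
λ = 2πr_n/n = 2π·0.220/5 = 0.277 nm

0.277 nm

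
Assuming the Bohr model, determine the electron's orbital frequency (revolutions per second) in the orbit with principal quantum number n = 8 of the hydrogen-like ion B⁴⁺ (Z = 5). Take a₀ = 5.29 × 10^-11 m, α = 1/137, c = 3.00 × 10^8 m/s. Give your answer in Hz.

r = n²a₀/Z = 6.77 × 10^-10 m, v = Zαc/n = 1.37 × 10^6 m/s
f = v/(2πr) = 3.22 × 10^14 Hz

3.22 × 10^14 Hz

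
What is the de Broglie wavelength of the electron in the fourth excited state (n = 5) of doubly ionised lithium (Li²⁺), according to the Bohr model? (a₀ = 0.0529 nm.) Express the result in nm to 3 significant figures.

0.554 nm

The Bohr quantisation condition is nλ = 2πr_n.
r_n = n²a₀/Z = 0.441 nm
λ = 2πr_n/n = 2π·0.441/5 = 0.554 nm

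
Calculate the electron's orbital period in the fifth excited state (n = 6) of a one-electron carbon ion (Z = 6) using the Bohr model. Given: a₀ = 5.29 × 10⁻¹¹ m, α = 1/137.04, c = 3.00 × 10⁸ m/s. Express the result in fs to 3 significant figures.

0.911 fs

r = n²a₀/Z = 6²·5.29 × 10⁻¹¹/6 = 3.17 × 10⁻¹⁰ m
v = Zαc/n = 6·0.00730·3.00 × 10⁸/6 = 2.19 × 10⁶ m/s
T = 2πr/v = 9.11 × 10⁻¹⁶ s = 0.911 fs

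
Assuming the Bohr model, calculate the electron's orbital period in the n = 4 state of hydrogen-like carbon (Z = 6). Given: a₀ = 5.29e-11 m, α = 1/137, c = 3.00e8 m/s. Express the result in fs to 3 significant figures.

r = n²a₀/Z = 4²·5.29e-11/6 = 1.41e-10 m
v = Zαc/n = 6·0.00730·3.00e8/4 = 3.28e6 m/s
T = 2πr/v = 2.70e-16 s = 0.270 fs

0.270 fs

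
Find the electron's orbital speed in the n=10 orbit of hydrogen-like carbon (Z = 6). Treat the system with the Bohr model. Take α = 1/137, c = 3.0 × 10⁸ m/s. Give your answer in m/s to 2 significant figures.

1.3 × 10⁶ m/s

v_n = Zαc/n = 6 × 0.0073 × 3.0 × 10⁸ / 10
    = 1.3 × 10⁶ m/s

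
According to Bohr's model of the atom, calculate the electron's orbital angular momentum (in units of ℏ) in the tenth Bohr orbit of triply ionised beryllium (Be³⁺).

10

L_n = nℏ, so L/ℏ = n = 10.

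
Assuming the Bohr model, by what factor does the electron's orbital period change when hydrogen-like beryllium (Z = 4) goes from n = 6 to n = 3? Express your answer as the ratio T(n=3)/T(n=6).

T ∝ Z^-2 · n^3; with Z fixed, T ∝ n^3.
T(n=3)/T(n=6) = (3/6)^3 = 1/8

1/8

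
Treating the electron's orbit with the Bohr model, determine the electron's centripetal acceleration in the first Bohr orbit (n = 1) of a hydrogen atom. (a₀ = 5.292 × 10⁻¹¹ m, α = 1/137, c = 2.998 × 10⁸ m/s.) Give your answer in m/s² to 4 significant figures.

r = n²a₀/Z = 5.292 × 10⁻¹¹ m, v = Zαc/n = 2.188 × 10⁶ m/s
a = v²/r = (2.188 × 10⁶)² / 5.292 × 10⁻¹¹ = 9.049 × 10²² m/s²

9.049 × 10²² m/s²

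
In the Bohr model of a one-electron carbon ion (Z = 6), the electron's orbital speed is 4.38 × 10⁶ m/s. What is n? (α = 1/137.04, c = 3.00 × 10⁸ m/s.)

3

v_n = Zαc/n ⇒ n = Zαc/v = 6 × 0.00730 × 3.00 × 10⁸ / 4.38 × 10⁶ ≈ 3.00
n = 3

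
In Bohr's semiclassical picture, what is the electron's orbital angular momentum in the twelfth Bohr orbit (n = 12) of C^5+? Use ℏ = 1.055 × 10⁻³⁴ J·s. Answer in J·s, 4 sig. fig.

L_n = nℏ = 12 × 1.055 × 10⁻³⁴ = 1.266 × 10⁻³³ J·s

1.266 × 10⁻³³ J·s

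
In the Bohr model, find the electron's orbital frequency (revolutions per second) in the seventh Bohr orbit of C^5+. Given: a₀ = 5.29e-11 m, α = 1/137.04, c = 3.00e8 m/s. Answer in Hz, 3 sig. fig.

r = n²a₀/Z = 4.32e-10 m, v = Zαc/n = 1.88e6 m/s
f = v/(2πr) = 6.91e14 Hz

6.91e14 Hz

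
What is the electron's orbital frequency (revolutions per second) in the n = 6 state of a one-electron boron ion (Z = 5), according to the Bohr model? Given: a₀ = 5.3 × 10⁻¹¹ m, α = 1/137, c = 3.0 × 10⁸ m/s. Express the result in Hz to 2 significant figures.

7.6 × 10¹⁴ Hz

r = n²a₀/Z = 3.8 × 10⁻¹⁰ m, v = Zαc/n = 1.8 × 10⁶ m/s
f = v/(2πr) = 7.6 × 10¹⁴ Hz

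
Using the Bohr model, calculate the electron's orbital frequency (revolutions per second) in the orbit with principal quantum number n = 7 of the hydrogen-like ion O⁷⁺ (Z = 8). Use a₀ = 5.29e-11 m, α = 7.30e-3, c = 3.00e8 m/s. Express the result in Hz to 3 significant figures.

r = n²a₀/Z = 3.24e-10 m, v = Zαc/n = 2.50e6 m/s
f = v/(2πr) = 1.23e15 Hz

1.23e15 Hz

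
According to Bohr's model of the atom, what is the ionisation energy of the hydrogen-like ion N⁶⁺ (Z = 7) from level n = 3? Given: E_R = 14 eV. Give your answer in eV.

76 eV

E_n = −E_R·Z²/n² = −14 × 7²/3² eV = -76 eV
Ionisation energy = −E_n = 76 eV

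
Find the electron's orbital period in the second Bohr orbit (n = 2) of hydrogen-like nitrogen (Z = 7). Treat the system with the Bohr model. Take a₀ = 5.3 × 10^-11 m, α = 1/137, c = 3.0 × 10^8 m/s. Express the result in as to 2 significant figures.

25 as

r = n²a₀/Z = 2²·5.3 × 10^-11/7 = 3.0 × 10^-11 m
v = Zαc/n = 7·0.0073·3.0 × 10^8/2 = 7.7 × 10^6 m/s
T = 2πr/v = 2.5 × 10^-17 s = 25 as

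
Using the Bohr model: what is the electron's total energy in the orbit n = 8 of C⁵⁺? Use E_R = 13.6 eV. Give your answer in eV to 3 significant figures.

-7.65 eV

E_n = −E_R·Z²/n² = −13.6 × 6²/8² = -7.65 eV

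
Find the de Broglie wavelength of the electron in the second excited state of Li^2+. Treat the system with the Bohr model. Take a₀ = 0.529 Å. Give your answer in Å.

The Bohr quantisation condition is nλ = 2πr_n.
r_n = n²a₀/Z = 1.59 Å
λ = 2πr_n/n = 2π·1.59/3 = 3.32 Å

3.32 Å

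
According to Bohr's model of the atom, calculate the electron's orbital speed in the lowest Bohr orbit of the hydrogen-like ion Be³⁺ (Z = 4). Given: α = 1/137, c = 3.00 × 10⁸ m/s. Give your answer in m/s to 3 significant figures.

8.76 × 10⁶ m/s

v_n = Zαc/n = 4 × 0.00730 × 3.00 × 10⁸ / 1
    = 8.76 × 10⁶ m/s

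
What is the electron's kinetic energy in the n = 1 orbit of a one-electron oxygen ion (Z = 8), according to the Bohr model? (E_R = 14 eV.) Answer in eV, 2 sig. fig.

For a Coulomb orbit the virial theorem gives K = −E_n.
E_n = −E_R·Z²/n², so K = E_R·Z²/n² = 14 × 8²/1² = 900 eV

900 eV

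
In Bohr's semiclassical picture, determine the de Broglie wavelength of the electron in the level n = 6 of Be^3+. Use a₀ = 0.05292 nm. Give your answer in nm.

The Bohr quantisation condition is nλ = 2πr_n.
r_n = n²a₀/Z = 0.4763 nm
λ = 2πr_n/n = 2π·0.4763/6 = 0.4988 nm

0.4988 nm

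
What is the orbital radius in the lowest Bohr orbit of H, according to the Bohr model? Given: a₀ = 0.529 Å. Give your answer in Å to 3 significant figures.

r_n = n²a₀/Z = 1² × 0.529 / 1
    = 1 × 0.529 / 1 = 0.529 Å

0.529 Å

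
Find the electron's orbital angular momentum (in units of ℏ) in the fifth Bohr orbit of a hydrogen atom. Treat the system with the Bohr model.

L_n = nℏ, so L/ℏ = n = 5.

5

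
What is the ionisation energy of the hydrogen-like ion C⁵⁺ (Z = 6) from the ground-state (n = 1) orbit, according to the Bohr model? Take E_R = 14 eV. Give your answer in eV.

E_n = −E_R·Z²/n² = −14 × 6²/1² eV = -500 eV
Ionisation energy = −E_n = 500 eV

500 eV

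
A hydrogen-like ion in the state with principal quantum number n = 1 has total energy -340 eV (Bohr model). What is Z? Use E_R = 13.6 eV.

5

E_n = −E_R Z²/n² ⇒ Z² = −E_n n²/E_R = 340 × 1² / 13.6 ≈ 25.00
Z = 5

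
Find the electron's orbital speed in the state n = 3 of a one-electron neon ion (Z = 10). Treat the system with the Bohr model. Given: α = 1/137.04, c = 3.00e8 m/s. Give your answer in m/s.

v_n = Zαc/n = 10 × 0.00730 × 3.00e8 / 3
    = 7.30e6 m/s

7.30e6 m/s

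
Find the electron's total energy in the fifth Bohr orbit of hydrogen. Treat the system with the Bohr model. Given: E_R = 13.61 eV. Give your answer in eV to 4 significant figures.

E_n = −E_R·Z²/n² = −13.61 × 1²/5² = -0.5444 eV

-0.5444 eV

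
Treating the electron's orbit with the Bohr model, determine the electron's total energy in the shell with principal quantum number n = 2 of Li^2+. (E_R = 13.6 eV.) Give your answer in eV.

-30.6 eV

E_n = −E_R·Z²/n² = −13.6 × 3²/2² = -30.6 eV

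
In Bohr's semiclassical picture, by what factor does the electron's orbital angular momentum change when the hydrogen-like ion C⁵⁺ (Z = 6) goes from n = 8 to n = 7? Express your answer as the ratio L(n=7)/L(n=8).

7/8

L = nℏ depends only on n, so L ∝ n.
L(n=7)/L(n=8) = (7/8)^1 = 7/8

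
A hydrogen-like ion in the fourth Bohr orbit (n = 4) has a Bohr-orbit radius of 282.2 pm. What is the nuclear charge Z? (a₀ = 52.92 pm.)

r_n = n²a₀/Z ⇒ Z = n²a₀/r = 4² × 52.92 / 282.2 ≈ 3.00
Z = 3

3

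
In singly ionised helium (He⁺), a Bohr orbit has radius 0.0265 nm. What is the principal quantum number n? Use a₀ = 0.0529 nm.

r_n = n²a₀/Z ⇒ n² = rZ/a₀ = 0.0265 × 2 / 0.0529 ≈ 1.00
n = 1

1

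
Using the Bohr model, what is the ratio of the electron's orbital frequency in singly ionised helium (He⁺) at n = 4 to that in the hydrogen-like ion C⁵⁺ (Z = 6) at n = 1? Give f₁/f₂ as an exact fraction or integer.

f ∝ Z^2 · n^-3
f₁/f₂ = (2/6)^2 · (4/1)^-3 = 1/576

1/576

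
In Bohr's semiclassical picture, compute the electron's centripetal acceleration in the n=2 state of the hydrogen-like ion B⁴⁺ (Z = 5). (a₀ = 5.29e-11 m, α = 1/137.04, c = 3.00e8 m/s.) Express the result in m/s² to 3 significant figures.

7.08e23 m/s²

r = n²a₀/Z = 4.23e-11 m, v = Zαc/n = 5.47e6 m/s
a = v²/r = (5.47e6)² / 4.23e-11 = 7.08e23 m/s²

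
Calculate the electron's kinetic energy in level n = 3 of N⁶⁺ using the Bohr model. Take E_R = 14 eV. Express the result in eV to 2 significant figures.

76 eV

For a Coulomb orbit the virial theorem gives K = −E_n.
E_n = −E_R·Z²/n², so K = E_R·Z²/n² = 14 × 7²/3² = 76 eV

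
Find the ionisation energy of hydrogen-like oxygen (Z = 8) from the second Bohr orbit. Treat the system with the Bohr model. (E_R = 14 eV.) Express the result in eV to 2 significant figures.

E_n = −E_R·Z²/n² = −14 × 8²/2² eV = -220 eV
Ionisation energy = −E_n = 220 eV

220 eV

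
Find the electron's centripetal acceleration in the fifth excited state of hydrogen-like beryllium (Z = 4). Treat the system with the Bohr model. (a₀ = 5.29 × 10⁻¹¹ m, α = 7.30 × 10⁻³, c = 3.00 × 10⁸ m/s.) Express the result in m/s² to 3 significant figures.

4.48 × 10²¹ m/s²

r = n²a₀/Z = 4.76 × 10⁻¹⁰ m, v = Zαc/n = 1.46 × 10⁶ m/s
a = v²/r = (1.46 × 10⁶)² / 4.76 × 10⁻¹⁰ = 4.48 × 10²¹ m/s²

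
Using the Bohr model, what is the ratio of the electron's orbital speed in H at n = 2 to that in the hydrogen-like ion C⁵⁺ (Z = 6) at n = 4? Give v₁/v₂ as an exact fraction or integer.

v ∝ Z^1 · n^-1
v₁/v₂ = (1/6)^1 · (2/4)^-1 = 1/3

1/3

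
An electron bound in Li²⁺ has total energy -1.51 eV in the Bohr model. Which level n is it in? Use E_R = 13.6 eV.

9

E_n = −E_R Z²/n² ⇒ n² = E_R Z²/(−E_n) = 13.6 × 3² / 1.51 ≈ 81.06
n = 9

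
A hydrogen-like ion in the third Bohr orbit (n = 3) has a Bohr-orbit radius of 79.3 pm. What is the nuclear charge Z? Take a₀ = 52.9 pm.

r_n = n²a₀/Z ⇒ Z = n²a₀/r = 3² × 52.9 / 79.3 ≈ 6.00
Z = 6

6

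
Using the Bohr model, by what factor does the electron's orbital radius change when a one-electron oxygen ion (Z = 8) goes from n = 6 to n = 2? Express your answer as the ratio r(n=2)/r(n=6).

r ∝ Z^-1 · n^2; with Z fixed, r ∝ n^2.
r(n=2)/r(n=6) = (2/6)^2 = 1/9

1/9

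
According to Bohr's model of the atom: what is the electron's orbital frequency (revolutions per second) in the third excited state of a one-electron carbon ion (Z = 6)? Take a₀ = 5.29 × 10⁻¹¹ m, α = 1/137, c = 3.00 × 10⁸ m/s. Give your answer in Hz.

r = n²a₀/Z = 1.41 × 10⁻¹⁰ m, v = Zαc/n = 3.28 × 10⁶ m/s
f = v/(2πr) = 3.71 × 10¹⁵ Hz

3.71 × 10¹⁵ Hz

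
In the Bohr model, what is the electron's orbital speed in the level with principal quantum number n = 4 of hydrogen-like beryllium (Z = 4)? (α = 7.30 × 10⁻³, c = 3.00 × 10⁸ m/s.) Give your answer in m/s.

2.19 × 10⁶ m/s

v_n = Zαc/n = 4 × 0.00730 × 3.00 × 10⁸ / 4
    = 2.19 × 10⁶ m/s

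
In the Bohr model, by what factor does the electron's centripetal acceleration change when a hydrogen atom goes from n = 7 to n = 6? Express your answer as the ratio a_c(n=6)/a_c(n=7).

a_c ∝ Z^3 · n^-4; with Z fixed, a_c ∝ n^-4.
a_c(n=6)/a_c(n=7) = (6/7)^-4 = 2401/1296

2401/1296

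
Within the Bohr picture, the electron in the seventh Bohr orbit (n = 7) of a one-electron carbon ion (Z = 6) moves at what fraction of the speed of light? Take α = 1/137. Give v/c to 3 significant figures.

v_n = Zαc/n, so v/c = Zα/n = 6 × 0.00730 / 7 = 0.00626

0.00626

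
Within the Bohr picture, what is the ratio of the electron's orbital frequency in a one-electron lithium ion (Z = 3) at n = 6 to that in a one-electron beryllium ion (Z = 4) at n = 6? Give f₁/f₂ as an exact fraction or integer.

9/16

f ∝ Z^2 · n^-3
f₁/f₂ = (3/4)^2 · (6/6)^-3 = 9/16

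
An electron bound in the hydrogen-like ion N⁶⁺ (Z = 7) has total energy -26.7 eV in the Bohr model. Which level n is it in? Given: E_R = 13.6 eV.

5

E_n = −E_R Z²/n² ⇒ n² = E_R Z²/(−E_n) = 13.6 × 7² / 26.7 ≈ 24.96
n = 5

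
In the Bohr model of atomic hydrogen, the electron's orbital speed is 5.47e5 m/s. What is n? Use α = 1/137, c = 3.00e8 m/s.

v_n = Zαc/n ⇒ n = Zαc/v = 1 × 0.00730 × 3.00e8 / 5.47e5 ≈ 4.00
n = 4

4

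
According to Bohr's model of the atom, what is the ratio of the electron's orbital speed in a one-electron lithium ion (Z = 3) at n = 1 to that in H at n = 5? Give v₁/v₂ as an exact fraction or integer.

15

v ∝ Z^1 · n^-1
v₁/v₂ = (3/1)^1 · (1/5)^-1 = 15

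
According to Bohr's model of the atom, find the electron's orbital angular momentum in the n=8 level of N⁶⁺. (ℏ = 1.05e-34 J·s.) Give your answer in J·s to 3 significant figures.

L_n = nℏ = 8 × 1.05e-34 = 8.40e-34 J·s

8.40e-34 J·s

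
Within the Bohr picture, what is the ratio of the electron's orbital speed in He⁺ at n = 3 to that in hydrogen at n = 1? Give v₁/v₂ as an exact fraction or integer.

v ∝ Z^1 · n^-1
v₁/v₂ = (2/1)^1 · (3/1)^-1 = 2/3

2/3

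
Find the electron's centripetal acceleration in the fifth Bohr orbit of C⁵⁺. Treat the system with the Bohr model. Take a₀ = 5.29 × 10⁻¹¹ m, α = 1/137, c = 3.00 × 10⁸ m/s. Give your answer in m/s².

r = n²a₀/Z = 2.20 × 10⁻¹⁰ m, v = Zαc/n = 2.63 × 10⁶ m/s
a = v²/r = (2.63 × 10⁶)² / 2.20 × 10⁻¹⁰ = 3.13 × 10²² m/s²

3.13 × 10²² m/s²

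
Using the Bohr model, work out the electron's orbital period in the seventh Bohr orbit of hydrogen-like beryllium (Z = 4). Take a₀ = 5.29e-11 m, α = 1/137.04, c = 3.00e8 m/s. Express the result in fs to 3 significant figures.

3.25 fs

r = n²a₀/Z = 7²·5.29e-11/4 = 6.48e-10 m
v = Zαc/n = 4·0.00730·3.00e8/7 = 1.25e6 m/s
T = 2πr/v = 3.25e-15 s = 3.25 fs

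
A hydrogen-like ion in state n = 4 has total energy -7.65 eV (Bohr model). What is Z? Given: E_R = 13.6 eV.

E_n = −E_R Z²/n² ⇒ Z² = −E_n n²/E_R = 7.65 × 4² / 13.6 ≈ 9.00
Z = 3

3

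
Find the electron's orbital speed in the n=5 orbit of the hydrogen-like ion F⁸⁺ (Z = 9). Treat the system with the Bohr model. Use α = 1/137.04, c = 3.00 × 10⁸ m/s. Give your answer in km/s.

3940 km/s

v_n = Zαc/n = 9 × 0.00730 × 3.00 × 10⁸ / 5
    = 3940 km/s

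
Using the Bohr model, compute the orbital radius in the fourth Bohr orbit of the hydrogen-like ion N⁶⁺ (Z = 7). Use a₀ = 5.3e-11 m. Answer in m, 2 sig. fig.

r_n = n²a₀/Z = 4² × 5.3e-11 / 7
    = 16 × 5.3e-11 / 7 = 1.2e-10 m

1.2e-10 m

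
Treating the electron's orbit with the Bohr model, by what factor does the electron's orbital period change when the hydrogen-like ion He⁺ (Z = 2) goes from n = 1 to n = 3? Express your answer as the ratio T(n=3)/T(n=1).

T ∝ Z^-2 · n^3; with Z fixed, T ∝ n^3.
T(n=3)/T(n=1) = (3/1)^3 = 27

27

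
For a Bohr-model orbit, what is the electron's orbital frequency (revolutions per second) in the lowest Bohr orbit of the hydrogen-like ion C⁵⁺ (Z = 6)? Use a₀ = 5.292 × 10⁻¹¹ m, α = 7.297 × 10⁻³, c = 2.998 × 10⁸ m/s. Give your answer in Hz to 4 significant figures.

r = n²a₀/Z = 8.820 × 10⁻¹² m, v = Zαc/n = 1.313 × 10⁷ m/s
f = v/(2πr) = 2.369 × 10¹⁷ Hz

2.369 × 10¹⁷ Hz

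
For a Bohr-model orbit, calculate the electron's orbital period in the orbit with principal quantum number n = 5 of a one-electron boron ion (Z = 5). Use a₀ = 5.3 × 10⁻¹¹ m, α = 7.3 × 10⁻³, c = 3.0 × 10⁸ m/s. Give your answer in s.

7.6 × 10⁻¹⁶ s

r = n²a₀/Z = 5²·5.3 × 10⁻¹¹/5 = 2.6 × 10⁻¹⁰ m
v = Zαc/n = 5·0.0073·3.0 × 10⁸/5 = 2.2 × 10⁶ m/s
T = 2πr/v = 7.6 × 10⁻¹⁶ s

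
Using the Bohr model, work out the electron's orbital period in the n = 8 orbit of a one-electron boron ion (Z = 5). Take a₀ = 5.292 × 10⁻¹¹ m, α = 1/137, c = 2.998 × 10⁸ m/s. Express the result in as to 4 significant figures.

3112 as

r = n²a₀/Z = 8²·5.292 × 10⁻¹¹/5 = 6.774 × 10⁻¹⁰ m
v = Zαc/n = 5·0.007299·2.998 × 10⁸/8 = 1.368 × 10⁶ m/s
T = 2πr/v = 3.112 × 10⁻¹⁵ s = 3112 as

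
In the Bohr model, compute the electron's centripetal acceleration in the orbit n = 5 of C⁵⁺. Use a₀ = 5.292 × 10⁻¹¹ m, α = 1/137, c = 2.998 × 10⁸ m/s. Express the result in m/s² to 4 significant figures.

r = n²a₀/Z = 2.205 × 10⁻¹⁰ m, v = Zαc/n = 2.626 × 10⁶ m/s
a = v²/r = (2.626 × 10⁶)² / 2.205 × 10⁻¹⁰ = 3.127 × 10²² m/s²

3.127 × 10²² m/s²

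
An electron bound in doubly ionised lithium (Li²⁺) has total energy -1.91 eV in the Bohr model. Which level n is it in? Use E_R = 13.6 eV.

E_n = −E_R Z²/n² ⇒ n² = E_R Z²/(−E_n) = 13.6 × 3² / 1.91 ≈ 64.08
n = 8

8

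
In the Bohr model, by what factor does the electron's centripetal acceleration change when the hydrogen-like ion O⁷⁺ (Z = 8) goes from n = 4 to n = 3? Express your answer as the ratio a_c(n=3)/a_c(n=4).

a_c ∝ Z^3 · n^-4; with Z fixed, a_c ∝ n^-4.
a_c(n=3)/a_c(n=4) = (3/4)^-4 = 256/81

256/81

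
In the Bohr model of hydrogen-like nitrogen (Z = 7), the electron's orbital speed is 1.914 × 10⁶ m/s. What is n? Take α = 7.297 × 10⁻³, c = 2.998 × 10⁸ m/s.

8

v_n = Zαc/n ⇒ n = Zαc/v = 7 × 0.007297 × 2.998 × 10⁸ / 1.914 × 10⁶ ≈ 8.00
n = 8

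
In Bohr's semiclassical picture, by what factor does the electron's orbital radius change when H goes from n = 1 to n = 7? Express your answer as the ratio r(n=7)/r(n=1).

r ∝ Z^-1 · n^2; with Z fixed, r ∝ n^2.
r(n=7)/r(n=1) = (7/1)^2 = 49

49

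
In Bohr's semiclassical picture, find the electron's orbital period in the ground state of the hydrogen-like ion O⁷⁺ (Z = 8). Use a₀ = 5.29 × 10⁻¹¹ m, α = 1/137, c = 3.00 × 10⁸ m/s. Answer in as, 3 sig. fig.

2.37 as

r = n²a₀/Z = 1²·5.29 × 10⁻¹¹/8 = 6.61 × 10⁻¹² m
v = Zαc/n = 8·0.00730·3.00 × 10⁸/1 = 1.75 × 10⁷ m/s
T = 2πr/v = 2.37 × 10⁻¹⁸ s = 2.37 as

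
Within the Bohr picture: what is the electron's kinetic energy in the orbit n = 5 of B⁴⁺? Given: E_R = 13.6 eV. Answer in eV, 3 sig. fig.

13.6 eV

For a Coulomb orbit the virial theorem gives K = −E_n.
E_n = −E_R·Z²/n², so K = E_R·Z²/n² = 13.6 × 5²/5² = 13.6 eV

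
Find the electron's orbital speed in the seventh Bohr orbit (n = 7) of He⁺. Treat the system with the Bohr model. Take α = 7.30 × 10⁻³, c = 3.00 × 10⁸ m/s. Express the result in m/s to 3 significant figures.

6.26 × 10⁵ m/s

v_n = Zαc/n = 2 × 0.00730 × 3.00 × 10⁸ / 7
    = 6.26 × 10⁵ m/s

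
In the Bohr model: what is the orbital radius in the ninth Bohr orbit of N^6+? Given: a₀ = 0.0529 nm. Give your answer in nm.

0.612 nm

r_n = n²a₀/Z = 9² × 0.0529 / 7
    = 81 × 0.0529 / 7 = 0.612 nm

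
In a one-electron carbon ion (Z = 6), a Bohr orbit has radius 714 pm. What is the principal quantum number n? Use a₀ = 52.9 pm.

r_n = n²a₀/Z ⇒ n² = rZ/a₀ = 714 × 6 / 52.9 ≈ 80.98
n = 9

9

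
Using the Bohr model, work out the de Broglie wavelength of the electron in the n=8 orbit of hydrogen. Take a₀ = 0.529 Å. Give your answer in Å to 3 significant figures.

26.6 Å

The Bohr quantisation condition is nλ = 2πr_n.
r_n = n²a₀/Z = 33.9 Å
λ = 2πr_n/n = 2π·33.9/8 = 26.6 Å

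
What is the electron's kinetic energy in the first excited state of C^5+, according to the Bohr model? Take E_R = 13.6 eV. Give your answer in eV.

122 eV

For a Coulomb orbit the virial theorem gives K = −E_n.
E_n = −E_R·Z²/n², so K = E_R·Z²/n² = 13.6 × 6²/2² = 122 eV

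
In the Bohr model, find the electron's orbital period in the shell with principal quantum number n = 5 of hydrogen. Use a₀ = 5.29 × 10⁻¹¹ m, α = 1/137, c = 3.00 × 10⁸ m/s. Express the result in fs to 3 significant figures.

r = n²a₀/Z = 5²·5.29 × 10⁻¹¹/1 = 1.32 × 10⁻⁹ m
v = Zαc/n = 1·0.00730·3.00 × 10⁸/5 = 4.38 × 10⁵ m/s
T = 2πr/v = 1.90 × 10⁻¹⁴ s = 19.0 fs

19.0 fs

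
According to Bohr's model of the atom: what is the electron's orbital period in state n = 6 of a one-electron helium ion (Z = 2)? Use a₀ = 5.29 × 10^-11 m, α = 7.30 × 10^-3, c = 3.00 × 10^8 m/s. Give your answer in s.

8.20 × 10^-15 s

r = n²a₀/Z = 6²·5.29 × 10^-11/2 = 9.52 × 10^-10 m
v = Zαc/n = 2·0.00730·3.00 × 10^8/6 = 7.30 × 10^5 m/s
T = 2πr/v = 8.20 × 10^-15 s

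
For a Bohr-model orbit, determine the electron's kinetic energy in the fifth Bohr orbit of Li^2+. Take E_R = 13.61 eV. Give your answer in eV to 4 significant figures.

For a Coulomb orbit the virial theorem gives K = −E_n.
E_n = −E_R·Z²/n², so K = E_R·Z²/n² = 13.61 × 3²/5² = 4.900 eV

4.900 eV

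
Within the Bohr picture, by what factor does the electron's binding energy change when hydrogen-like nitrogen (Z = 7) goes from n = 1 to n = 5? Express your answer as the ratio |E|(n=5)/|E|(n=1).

1/25

|E| ∝ Z^2 · n^-2; with Z fixed, |E| ∝ n^-2.
|E|(n=5)/|E|(n=1) = (5/1)^-2 = 1/25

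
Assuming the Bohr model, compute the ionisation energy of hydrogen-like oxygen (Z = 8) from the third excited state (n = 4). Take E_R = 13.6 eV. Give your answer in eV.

E_n = −E_R·Z²/n² = −13.6 × 8²/4² eV = -54.4 eV
Ionisation energy = −E_n = 54.4 eV

54.4 eV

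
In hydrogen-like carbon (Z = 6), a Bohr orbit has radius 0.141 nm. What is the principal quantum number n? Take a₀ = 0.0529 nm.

4

r_n = n²a₀/Z ⇒ n² = rZ/a₀ = 0.141 × 6 / 0.0529 ≈ 15.99
n = 4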